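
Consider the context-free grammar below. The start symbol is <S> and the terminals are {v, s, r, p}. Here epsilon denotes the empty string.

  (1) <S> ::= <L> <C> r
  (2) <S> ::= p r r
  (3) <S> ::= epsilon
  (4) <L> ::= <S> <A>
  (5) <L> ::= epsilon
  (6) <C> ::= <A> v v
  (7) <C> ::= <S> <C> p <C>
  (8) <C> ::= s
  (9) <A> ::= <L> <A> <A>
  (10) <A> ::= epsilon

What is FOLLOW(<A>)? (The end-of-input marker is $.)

{p, s, v}

FIRST(<S>): from <S>::=<L> <C> r we get {p, s, v}; from <S>::=p r r we get {p}; from <S>::=epsilon we get {epsilon}. So FIRST(<S>) = {epsilon, p, s, v}.
FIRST(<L>): from <L>::=<S> <A> we get {epsilon, p, s, v}; from <L>::=epsilon we get {epsilon}. So FIRST(<L>) = {epsilon, p, s, v}.
FIRST(<A>): from <A>::=<L> <A> <A> we get {epsilon, p, s, v}; from <A>::=epsilon we get {epsilon}. So FIRST(<A>) = {epsilon, p, s, v}.
FIRST(<C>): from <C>::=<A> v v we get {p, s, v}; from <C>::=<S> <C> p <C> we get {p, s, v}; from <C>::=s we get {s}. So FIRST(<C>) = {p, s, v}.
FOLLOW(<S>) includes $ since <S> is the start symbol.
FOLLOW(<C>): in <S>::=<L> <C> r, <C> is followed by r with FIRST {r}; in <C>::=<S> <C> p <C> (occurrence 1), <C> is followed by p <C> with FIRST {p}; in <C>::=<S> <C> p <C> (occurrence 2), the suffix after <C> is empty (adds nothing new). Thus FOLLOW(<C>) = {p, r}.
FOLLOW(<S>): in <L>::=<S> <A>, <S> is followed by <A> with FIRST {epsilon, p, s, v}; in <L>::=<S> <A>, the suffix after <S> is nullable, so FOLLOW(<S>) ⊇ FOLLOW(<L>) = {p, s, v}; in <C>::=<S> <C> p <C>, <S> is followed by <C> p <C> with FIRST {p, s, v}. Thus FOLLOW(<S>) = {$, p, s, v}.
FOLLOW(<L>): in <S>::=<L> <C> r, <L> is followed by <C> r with FIRST {p, s, v}; in <A>::=<L> <A> <A>, <L> is followed by <A> <A> with FIRST {epsilon, p, s, v}; in <A>::=<L> <A> <A>, the suffix after <L> is nullable, so FOLLOW(<L>) ⊇ FOLLOW(<A>) = {p, s, v}. Thus FOLLOW(<L>) = {p, s, v}.
FOLLOW(<A>): in <L>::=<S> <A>, the suffix after <A> is empty, so FOLLOW(<A>) ⊇ FOLLOW(<L>) = {p, s, v}; in <C>::=<A> v v, <A> is followed by v v with FIRST {v}; in <A>::=<L> <A> <A> (occurrence 1), <A> is followed by <A> with FIRST {epsilon, p, s, v}; in <A>::=<L> <A> <A> (occurrence 1), the suffix after <A> is nullable (adds nothing new); in <A>::=<L> <A> <A> (occurrence 2), the suffix after <A> is empty (adds nothing new). Thus FOLLOW(<A>) = {p, s, v}.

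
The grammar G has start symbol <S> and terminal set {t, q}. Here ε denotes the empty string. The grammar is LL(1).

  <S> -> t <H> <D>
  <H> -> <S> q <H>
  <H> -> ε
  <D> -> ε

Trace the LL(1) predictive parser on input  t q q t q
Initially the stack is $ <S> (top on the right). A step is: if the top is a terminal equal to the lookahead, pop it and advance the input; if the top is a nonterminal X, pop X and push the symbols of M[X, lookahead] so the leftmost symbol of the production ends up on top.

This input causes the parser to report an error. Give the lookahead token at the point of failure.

q

     Stack        Input        Action
  1  $ <S>        t q q t q $  expand <S> -> t <H> <D>
  2  $ <D> <H> t  t q q t q $  match t
  3  $ <D> <H>    q q t q $    expand <H> -> ε
  4  $ <D>        q q t q $    expand <D> -> ε
  5  $            q q t q $    error: stack empty but input remains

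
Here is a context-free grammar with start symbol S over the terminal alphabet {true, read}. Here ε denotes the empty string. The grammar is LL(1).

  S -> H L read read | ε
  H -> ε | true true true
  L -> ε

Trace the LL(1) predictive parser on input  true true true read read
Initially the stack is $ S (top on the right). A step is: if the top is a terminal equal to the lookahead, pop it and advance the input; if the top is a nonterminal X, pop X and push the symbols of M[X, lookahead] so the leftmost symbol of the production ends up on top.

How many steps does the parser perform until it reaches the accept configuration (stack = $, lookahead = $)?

8

step 1: stack=$ S  input=true true true read read $  — expand S -> H L read read
step 2: stack=$ read read L H  input=true true true read read $  — expand H -> true true true
step 3: stack=$ read read L true true true  input=true true true read read $  — match true
step 4: stack=$ read read L true true  input=true true read read $  — match true
step 5: stack=$ read read L true  input=true read read $  — match true
step 6: stack=$ read read L  input=read read $  — expand L -> ε
step 7: stack=$ read read  input=read read $  — match read
step 8: stack=$ read  input=read $  — match read
Accept reached after 8 steps.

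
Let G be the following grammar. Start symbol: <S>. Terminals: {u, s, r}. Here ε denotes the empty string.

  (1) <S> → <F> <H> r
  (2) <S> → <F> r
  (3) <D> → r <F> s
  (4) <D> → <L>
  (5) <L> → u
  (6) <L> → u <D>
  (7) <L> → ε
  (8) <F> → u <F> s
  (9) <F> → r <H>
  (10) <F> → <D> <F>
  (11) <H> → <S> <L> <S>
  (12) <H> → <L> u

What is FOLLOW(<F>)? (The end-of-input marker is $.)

{r, s, u}

FIRST(<L>): from <L>→u we get {u}; from <L>→u <D> we get {u}; from <L>→ε we get {ε}. So FIRST(<L>) = {ε, u}.
FIRST(<D>): from <D>→r <F> s we get {r}; from <D>→<L> we get {ε, u}. So FIRST(<D>) = {ε, r, u}.
FIRST(<F>): from <F>→u <F> s we get {u}; from <F>→r <H> we get {r}; from <F>→<D> <F> we get {r, u}. So FIRST(<F>) = {r, u}.
FIRST(<S>): from <S>→<F> <H> r we get {r, u}; from <S>→<F> r we get {r, u}. So FIRST(<S>) = {r, u}.
FIRST(<H>): from <H>→<S> <L> <S> we get {r, u}; from <H>→<L> u we get {u}. So FIRST(<H>) = {r, u}.
FOLLOW(<S>) includes $ since <S> is the start symbol.
FOLLOW(<F>): in <S>→<F> <H> r, <F> is followed by <H> r with FIRST {r, u}; in <S>→<F> r, <F> is followed by r with FIRST {r}; in <D>→r <F> s, <F> is followed by s with FIRST {s}; in <F>→u <F> s, <F> is followed by s with FIRST {s}; in <F>→<D> <F>, the suffix after <F> is empty (adds nothing new). Thus FOLLOW(<F>) = {r, s, u}.
FOLLOW(<H>): in <S>→<F> <H> r, <H> is followed by r with FIRST {r}; in <F>→r <H>, the suffix after <H> is empty, so FOLLOW(<H>) ⊇ FOLLOW(<F>) = {r, s, u}. Thus FOLLOW(<H>) = {r, s, u}.
FOLLOW(<S>): in <H>→<S> <L> <S> (occurrence 1), <S> is followed by <L> <S> with FIRST {r, u}; in <H>→<S> <L> <S> (occurrence 2), the suffix after <S> is empty, so FOLLOW(<S>) ⊇ FOLLOW(<H>) = {r, s, u}. Thus FOLLOW(<S>) = {$, r, s, u}.
FOLLOW(<D>): in <L>→u <D>, the suffix after <D> is empty, so FOLLOW(<D>) ⊇ FOLLOW(<L>) = {r, u}; in <F>→<D> <F>, <D> is followed by <F> with FIRST {r, u}. Thus FOLLOW(<D>) = {r, u}.
FOLLOW(<L>): in <D>→<L>, the suffix after <L> is empty, so FOLLOW(<L>) ⊇ FOLLOW(<D>) = {r, u}; in <H>→<S> <L> <S>, <L> is followed by <S> with FIRST {r, u}; in <H>→<L> u, <L> is followed by u with FIRST {u}. Thus FOLLOW(<L>) = {r, u}.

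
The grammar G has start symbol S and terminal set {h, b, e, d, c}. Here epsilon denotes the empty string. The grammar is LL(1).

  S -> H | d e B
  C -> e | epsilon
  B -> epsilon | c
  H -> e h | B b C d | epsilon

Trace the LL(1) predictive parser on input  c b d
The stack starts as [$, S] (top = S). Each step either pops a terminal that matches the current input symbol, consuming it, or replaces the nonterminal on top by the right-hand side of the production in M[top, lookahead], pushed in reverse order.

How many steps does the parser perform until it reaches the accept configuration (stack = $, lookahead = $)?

step 1: stack=$ S  input=c b d $  — expand S -> H
step 2: stack=$ H  input=c b d $  — expand H -> B b C d
step 3: stack=$ d C b B  input=c b d $  — expand B -> c
step 4: stack=$ d C b c  input=c b d $  — match c
step 5: stack=$ d C b  input=b d $  — match b
step 6: stack=$ d C  input=d $  — expand C -> epsilon
step 7: stack=$ d  input=d $  — match d
Accept reached after 7 steps.

7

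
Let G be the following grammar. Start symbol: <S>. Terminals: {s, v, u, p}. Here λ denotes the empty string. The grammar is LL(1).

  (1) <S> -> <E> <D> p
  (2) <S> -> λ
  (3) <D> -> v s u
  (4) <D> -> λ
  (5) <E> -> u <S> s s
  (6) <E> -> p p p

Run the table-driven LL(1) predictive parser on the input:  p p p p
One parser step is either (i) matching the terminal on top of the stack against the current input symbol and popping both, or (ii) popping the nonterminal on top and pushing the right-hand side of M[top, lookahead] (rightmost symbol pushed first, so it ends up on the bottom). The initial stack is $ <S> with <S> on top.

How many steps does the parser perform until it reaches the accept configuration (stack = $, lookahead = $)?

     Stack          Input      Action
  1  $ <S>          p p p p $  expand <S> -> <E> <D> p
  2  $ p <D> <E>    p p p p $  expand <E> -> p p p
  3  $ p <D> p p p  p p p p $  match p
  4  $ p <D> p p    p p p $    match p
  5  $ p <D> p      p p $      match p
  6  $ p <D>        p $        expand <D> -> λ
  7  $ p            p $        match p
Accept reached after 7 steps.

7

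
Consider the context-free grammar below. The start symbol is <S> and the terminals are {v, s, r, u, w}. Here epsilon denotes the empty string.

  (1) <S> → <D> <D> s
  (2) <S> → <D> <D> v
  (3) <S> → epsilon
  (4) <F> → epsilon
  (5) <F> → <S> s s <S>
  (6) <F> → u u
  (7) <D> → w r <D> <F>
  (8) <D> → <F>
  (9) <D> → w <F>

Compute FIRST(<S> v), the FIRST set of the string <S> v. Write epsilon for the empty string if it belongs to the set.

{s, u, v, w}

FIRST(<S>) = {epsilon, s, u, v, w}  (via <D> <D> s, <D> <D> v)
FIRST(<F>) = {epsilon, s, u, v, w}  (via <S> s s <S>)
FIRST(<D>) = {epsilon, s, u, v, w}  (via <F>)
FIRST(<S> v): take FIRST of each symbol in turn, carrying on past any symbol whose FIRST contains epsilon; result {s, u, v, w}.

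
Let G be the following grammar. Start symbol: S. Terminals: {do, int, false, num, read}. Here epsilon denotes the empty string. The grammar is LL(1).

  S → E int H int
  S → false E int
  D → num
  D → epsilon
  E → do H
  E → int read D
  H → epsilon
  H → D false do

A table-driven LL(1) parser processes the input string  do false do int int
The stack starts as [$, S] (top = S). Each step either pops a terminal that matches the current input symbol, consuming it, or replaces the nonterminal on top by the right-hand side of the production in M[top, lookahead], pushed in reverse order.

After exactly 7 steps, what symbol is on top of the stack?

step 1: stack=$ S  input=do false do int int $  — expand S → E int H int
step 2: stack=$ int H int E  input=do false do int int $  — expand E → do H
step 3: stack=$ int H int H do  input=do false do int int $  — match do
step 4: stack=$ int H int H  input=false do int int $  — expand H → D false do
step 5: stack=$ int H int do false D  input=false do int int $  — expand D → epsilon
step 6: stack=$ int H int do false  input=false do int int $  — match false
step 7: stack=$ int H int do  input=do int int $  — match do
Stack after step 7: $ int H int (top = int).

int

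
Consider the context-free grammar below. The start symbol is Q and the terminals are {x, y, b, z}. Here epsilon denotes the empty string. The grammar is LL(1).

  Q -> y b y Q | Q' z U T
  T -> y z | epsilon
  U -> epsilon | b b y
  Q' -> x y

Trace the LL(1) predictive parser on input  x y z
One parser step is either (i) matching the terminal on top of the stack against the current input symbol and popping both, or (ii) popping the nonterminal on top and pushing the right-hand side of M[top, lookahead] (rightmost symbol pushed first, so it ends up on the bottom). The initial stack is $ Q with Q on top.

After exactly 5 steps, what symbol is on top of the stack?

step 1: stack=$ Q  input=x y z $  — expand Q -> Q' z U T
step 2: stack=$ T U z Q'  input=x y z $  — expand Q' -> x y
step 3: stack=$ T U z y x  input=x y z $  — match x
step 4: stack=$ T U z y  input=y z $  — match y
step 5: stack=$ T U z  input=z $  — match z
Stack after step 5: $ T U (top = U).

U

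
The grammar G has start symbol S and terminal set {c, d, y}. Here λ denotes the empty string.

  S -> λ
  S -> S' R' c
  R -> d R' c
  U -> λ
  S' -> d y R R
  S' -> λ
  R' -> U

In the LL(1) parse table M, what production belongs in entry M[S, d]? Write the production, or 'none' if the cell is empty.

S -> S' R' c

FIRST(R) = {d}
FIRST(U) = {λ}
FIRST(S') = {λ, d}
FIRST(R') = {λ}  (via U)
FIRST(S) = {λ, c, d}  (via S' R' c)
FOLLOW(S) includes $ since S is the start symbol.
FOLLOW(S): S appears on no right-hand side. Thus FOLLOW(S) = {$}.
For S -> λ: FIRST(λ) = {λ}, so it goes in M[S, t] for t ∈ {}; since λ ∈ FIRST, also for every t ∈ FOLLOW(S) = {$}.
For S -> S' R' c: FIRST(S' R' c) = {c, d}, so it goes in M[S, t] for t ∈ {c, d}.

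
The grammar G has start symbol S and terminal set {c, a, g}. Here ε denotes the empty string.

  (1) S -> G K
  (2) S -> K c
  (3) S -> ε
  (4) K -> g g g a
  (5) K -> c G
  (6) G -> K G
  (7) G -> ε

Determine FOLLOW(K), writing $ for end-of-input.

FIRST(K) = {c, g}
FIRST(G) = {ε, c, g}  (via K G)
FIRST(S) = {ε, c, g}  (via G K, K c)
FOLLOW(S) includes $ since S is the start symbol.
FOLLOW(S): S appears on no right-hand side. Thus FOLLOW(S) = {$}.
FOLLOW(K): in S->G K, the suffix after K is empty, so FOLLOW(K) ⊇ FOLLOW(S) = {$}; in S->K c, K is followed by c with FIRST {c}; in G->K G, K is followed by G with FIRST {ε, c, g}; in G->K G, the suffix after K is nullable, so FOLLOW(K) ⊇ FOLLOW(G) = {$, c, g}. Thus FOLLOW(K) = {$, c, g}.
FOLLOW(G): in S->G K, G is followed by K with FIRST {c, g}; in K->c G, the suffix after G is empty, so FOLLOW(G) ⊇ FOLLOW(K) = {$, c, g}; in G->K G, the suffix after G is empty (adds nothing new). Thus FOLLOW(G) = {$, c, g}.

{$, c, g}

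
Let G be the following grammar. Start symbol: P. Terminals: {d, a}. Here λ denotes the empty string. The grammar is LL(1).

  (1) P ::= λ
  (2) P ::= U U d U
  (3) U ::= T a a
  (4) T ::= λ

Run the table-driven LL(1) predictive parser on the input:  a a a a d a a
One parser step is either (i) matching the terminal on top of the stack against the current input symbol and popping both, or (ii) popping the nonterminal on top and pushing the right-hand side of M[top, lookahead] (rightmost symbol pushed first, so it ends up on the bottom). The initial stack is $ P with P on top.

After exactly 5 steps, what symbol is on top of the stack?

step 1: stack=$ P  input=a a a a d a a $  — expand P ::= U U d U
step 2: stack=$ U d U U  input=a a a a d a a $  — expand U ::= T a a
step 3: stack=$ U d U a a T  input=a a a a d a a $  — expand T ::= λ
step 4: stack=$ U d U a a  input=a a a a d a a $  — match a
step 5: stack=$ U d U a  input=a a a d a a $  — match a
Stack after step 5: $ U d U (top = U).

U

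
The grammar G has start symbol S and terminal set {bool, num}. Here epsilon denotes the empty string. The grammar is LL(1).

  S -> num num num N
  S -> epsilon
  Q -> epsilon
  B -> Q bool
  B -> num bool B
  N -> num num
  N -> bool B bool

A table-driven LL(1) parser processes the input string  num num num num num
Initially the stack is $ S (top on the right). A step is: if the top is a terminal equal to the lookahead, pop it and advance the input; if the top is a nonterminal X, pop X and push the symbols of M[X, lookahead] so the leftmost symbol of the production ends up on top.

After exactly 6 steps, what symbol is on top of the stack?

num

step 1: stack=$ S  input=num num num num num $  — expand S -> num num num N
step 2: stack=$ N num num num  input=num num num num num $  — match num
step 3: stack=$ N num num  input=num num num num $  — match num
step 4: stack=$ N num  input=num num num $  — match num
step 5: stack=$ N  input=num num $  — expand N -> num num
step 6: stack=$ num num  input=num num $  — match num
Stack after step 6: $ num (top = num).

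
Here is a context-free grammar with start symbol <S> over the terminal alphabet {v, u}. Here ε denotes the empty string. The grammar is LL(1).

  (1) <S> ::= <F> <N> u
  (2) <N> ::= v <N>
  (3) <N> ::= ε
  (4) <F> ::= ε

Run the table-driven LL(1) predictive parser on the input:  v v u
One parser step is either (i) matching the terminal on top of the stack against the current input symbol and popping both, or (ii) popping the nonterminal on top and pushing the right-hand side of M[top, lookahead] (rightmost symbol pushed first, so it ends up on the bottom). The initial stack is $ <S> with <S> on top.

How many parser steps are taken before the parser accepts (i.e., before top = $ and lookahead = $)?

     Stack        Input    Action
  1  $ <S>        v v u $  expand <S> ::= <F> <N> u
  2  $ u <N> <F>  v v u $  expand <F> ::= ε
  3  $ u <N>      v v u $  expand <N> ::= v <N>
  4  $ u <N> v    v v u $  match v
  5  $ u <N>      v u $    expand <N> ::= v <N>
  6  $ u <N> v    v u $    match v
  7  $ u <N>      u $      expand <N> ::= ε
  8  $ u          u $      match u
Accept reached after 8 steps.

8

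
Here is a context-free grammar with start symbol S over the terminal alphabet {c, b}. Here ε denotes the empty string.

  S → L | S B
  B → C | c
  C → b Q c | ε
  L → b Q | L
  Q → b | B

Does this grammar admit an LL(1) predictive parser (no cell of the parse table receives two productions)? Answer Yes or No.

No

FIRST(S) = {b}
FIRST(B) = {ε, b, c}
FIRST(C) = {ε, b}
FIRST(L) = {b}
FIRST(Q) = {ε, b, c}
FOLLOW(S) = {$, b, c}
FOLLOW(B) = {$, b, c}
FOLLOW(C) = {$, b, c}
FOLLOW(L) = {$, b, c}
FOLLOW(Q) = {$, b, c}
Cell M[B, c] receives both B → C and B → c — the grammar is not LL(1).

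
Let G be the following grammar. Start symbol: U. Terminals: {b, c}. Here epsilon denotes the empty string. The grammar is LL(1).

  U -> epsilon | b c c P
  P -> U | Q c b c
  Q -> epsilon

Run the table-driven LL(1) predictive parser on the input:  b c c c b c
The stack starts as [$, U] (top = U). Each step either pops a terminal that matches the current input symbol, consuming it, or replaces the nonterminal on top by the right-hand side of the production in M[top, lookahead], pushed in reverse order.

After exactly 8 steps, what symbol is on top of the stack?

c

step 1: stack=$ U  input=b c c c b c $  — expand U -> b c c P
step 2: stack=$ P c c b  input=b c c c b c $  — match b
step 3: stack=$ P c c  input=c c c b c $  — match c
step 4: stack=$ P c  input=c c b c $  — match c
step 5: stack=$ P  input=c b c $  — expand P -> Q c b c
step 6: stack=$ c b c Q  input=c b c $  — expand Q -> epsilon
step 7: stack=$ c b c  input=c b c $  — match c
step 8: stack=$ c b  input=b c $  — match b
Stack after step 8: $ c (top = c).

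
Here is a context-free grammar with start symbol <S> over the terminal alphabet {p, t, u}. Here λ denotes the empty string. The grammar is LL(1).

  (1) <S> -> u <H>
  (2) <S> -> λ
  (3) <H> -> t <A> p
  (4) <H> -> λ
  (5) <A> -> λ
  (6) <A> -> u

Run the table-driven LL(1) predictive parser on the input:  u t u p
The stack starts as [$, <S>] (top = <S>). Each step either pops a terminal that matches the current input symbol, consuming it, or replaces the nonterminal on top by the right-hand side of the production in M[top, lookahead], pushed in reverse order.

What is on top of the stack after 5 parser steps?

u

     Stack      Input      Action
  1  $ <S>      u t u p $  expand <S> -> u <H>
  2  $ <H> u    u t u p $  match u
  3  $ <H>      t u p $    expand <H> -> t <A> p
  4  $ p <A> t  t u p $    match t
  5  $ p <A>    u p $      expand <A> -> u
Stack after step 5: $ p u (top = u).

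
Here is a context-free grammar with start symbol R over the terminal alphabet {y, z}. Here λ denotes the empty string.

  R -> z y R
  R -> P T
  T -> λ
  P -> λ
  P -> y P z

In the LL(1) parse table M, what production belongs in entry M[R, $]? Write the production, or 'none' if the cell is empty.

FIRST(T) = {λ}
FIRST(P) = {λ, y}
FIRST(R) = {λ, y, z}  (via P T)
FOLLOW(R) includes $ since R is the start symbol.
FOLLOW(R): in R->z y R, the suffix after R is empty (adds nothing new). Thus FOLLOW(R) = {$}.
For R -> z y R: FIRST(z y R) = {z}, so it goes in M[R, t] for t ∈ {z}.
For R -> P T: FIRST(P T) = {λ, y}, so it goes in M[R, t] for t ∈ {y}; since λ ∈ FIRST, also for every t ∈ FOLLOW(R) = {$}.

R -> P T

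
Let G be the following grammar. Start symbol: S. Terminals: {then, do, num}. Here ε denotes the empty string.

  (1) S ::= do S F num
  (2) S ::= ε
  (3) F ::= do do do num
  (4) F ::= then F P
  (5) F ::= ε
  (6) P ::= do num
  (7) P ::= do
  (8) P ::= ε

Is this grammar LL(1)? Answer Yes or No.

No

FIRST(S) = {ε, do}
FIRST(F) = {ε, do, then}
FIRST(P) = {ε, do}
FOLLOW(S) = {$, do, num, then}
FOLLOW(F) = {do, num}
FOLLOW(P) = {do, num}
Cell M[F, do] receives both F ::= do do do num and F ::= ε — the grammar is not LL(1).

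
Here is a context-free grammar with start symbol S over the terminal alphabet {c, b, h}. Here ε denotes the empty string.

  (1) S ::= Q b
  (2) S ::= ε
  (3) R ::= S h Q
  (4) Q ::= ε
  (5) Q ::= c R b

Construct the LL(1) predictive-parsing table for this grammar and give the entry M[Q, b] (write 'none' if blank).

FIRST(Q): from Q::=ε we get {ε}; from Q::=c R b we get {c}. So FIRST(Q) = {ε, c}.
FIRST(S): from S::=Q b we get {b, c}; from S::=ε we get {ε}. So FIRST(S) = {ε, b, c}.
FIRST(R): from R::=S h Q we get {b, c, h}. So FIRST(R) = {b, c, h}.
FOLLOW(S) includes $ since S is the start symbol.
FOLLOW(R): in Q::=c R b, R is followed by b with FIRST {b}. Thus FOLLOW(R) = {b}.
FOLLOW(Q): in S::=Q b, Q is followed by b with FIRST {b}; in R::=S h Q, the suffix after Q is empty, so FOLLOW(Q) ⊇ FOLLOW(R) = {b}. Thus FOLLOW(Q) = {b}.
For Q ::= ε: FIRST(ε) = {ε}, so it goes in M[Q, t] for t ∈ {}; since ε ∈ FIRST, also for every t ∈ FOLLOW(Q) = {b}.
For Q ::= c R b: FIRST(c R b) = {c}, so it goes in M[Q, t] for t ∈ {c}.

Q ::= ε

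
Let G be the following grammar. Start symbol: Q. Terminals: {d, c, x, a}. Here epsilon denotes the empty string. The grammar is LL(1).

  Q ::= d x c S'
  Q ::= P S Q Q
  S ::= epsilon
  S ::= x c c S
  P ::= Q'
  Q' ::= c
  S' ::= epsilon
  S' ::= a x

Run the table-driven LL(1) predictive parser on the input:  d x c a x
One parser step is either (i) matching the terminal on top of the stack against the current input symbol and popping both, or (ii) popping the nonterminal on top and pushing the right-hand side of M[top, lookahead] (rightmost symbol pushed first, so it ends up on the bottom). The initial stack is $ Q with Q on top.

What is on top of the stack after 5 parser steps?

a

step 1: stack=$ Q  input=d x c a x $  — expand Q ::= d x c S'
step 2: stack=$ S' c x d  input=d x c a x $  — match d
step 3: stack=$ S' c x  input=x c a x $  — match x
step 4: stack=$ S' c  input=c a x $  — match c
step 5: stack=$ S'  input=a x $  — expand S' ::= a x
Stack after step 5: $ x a (top = a).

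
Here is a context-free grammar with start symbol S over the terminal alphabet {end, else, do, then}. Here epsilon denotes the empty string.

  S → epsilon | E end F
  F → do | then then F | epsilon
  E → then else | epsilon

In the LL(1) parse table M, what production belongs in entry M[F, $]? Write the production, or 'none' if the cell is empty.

FIRST(F): from F→do we get {do}; from F→then then F we get {then}; from F→epsilon we get {epsilon}. So FIRST(F) = {epsilon, do, then}.
FIRST(E): from E→then else we get {then}; from E→epsilon we get {epsilon}. So FIRST(E) = {epsilon, then}.
FIRST(S): from S→epsilon we get {epsilon}; from S→E end F we get {end, then}. So FIRST(S) = {epsilon, end, then}.
FOLLOW(S) includes $ since S is the start symbol.
FOLLOW(S): S appears on no right-hand side. Thus FOLLOW(S) = {$}.
FOLLOW(F): in S→E end F, the suffix after F is empty, so FOLLOW(F) ⊇ FOLLOW(S) = {$}; in F→then then F, the suffix after F is empty (adds nothing new). Thus FOLLOW(F) = {$}.
For F → do: FIRST(do) = {do}, so it goes in M[F, t] for t ∈ {do}.
For F → then then F: FIRST(then then F) = {then}, so it goes in M[F, t] for t ∈ {then}.
For F → epsilon: FIRST(epsilon) = {epsilon}, so it goes in M[F, t] for t ∈ {}; since epsilon ∈ FIRST, also for every t ∈ FOLLOW(F) = {$}.

F → epsilon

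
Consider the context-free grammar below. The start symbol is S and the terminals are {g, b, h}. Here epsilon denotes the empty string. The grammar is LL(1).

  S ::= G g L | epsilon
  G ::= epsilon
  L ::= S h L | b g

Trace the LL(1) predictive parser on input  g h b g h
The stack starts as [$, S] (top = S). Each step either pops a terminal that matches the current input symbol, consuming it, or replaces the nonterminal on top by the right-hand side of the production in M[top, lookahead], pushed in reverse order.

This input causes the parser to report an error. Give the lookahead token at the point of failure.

step 1: stack=$ S  input=g h b g h $  — expand S ::= G g L
step 2: stack=$ L g G  input=g h b g h $  — expand G ::= epsilon
step 3: stack=$ L g  input=g h b g h $  — match g
step 4: stack=$ L  input=h b g h $  — expand L ::= S h L
step 5: stack=$ L h S  input=h b g h $  — expand S ::= epsilon
step 6: stack=$ L h  input=h b g h $  — match h
step 7: stack=$ L  input=b g h $  — expand L ::= b g
step 8: stack=$ g b  input=b g h $  — match b
step 9: stack=$ g  input=g h $  — match g
step 10: stack=$  input=h $  — error: stack empty but input remains

h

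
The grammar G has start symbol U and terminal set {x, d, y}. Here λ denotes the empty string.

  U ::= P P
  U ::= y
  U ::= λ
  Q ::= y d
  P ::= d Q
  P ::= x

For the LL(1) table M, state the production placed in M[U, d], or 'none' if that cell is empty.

U ::= P P

FIRST(Q): from Q::=y d we get {y}. So FIRST(Q) = {y}.
FIRST(P): from P::=d Q we get {d}; from P::=x we get {x}. So FIRST(P) = {d, x}.
FIRST(U): from U::=P P we get {d, x}; from U::=y we get {y}; from U::=λ we get {λ}. So FIRST(U) = {λ, d, x, y}.
FOLLOW(U) includes $ since U is the start symbol.
FOLLOW(U): U appears on no right-hand side. Thus FOLLOW(U) = {$}.
For U ::= P P: FIRST(P P) = {d, x}, so it goes in M[U, t] for t ∈ {d, x}.
For U ::= y: FIRST(y) = {y}, so it goes in M[U, t] for t ∈ {y}.
For U ::= λ: FIRST(λ) = {λ}, so it goes in M[U, t] for t ∈ {}; since λ ∈ FIRST, also for every t ∈ FOLLOW(U) = {$}.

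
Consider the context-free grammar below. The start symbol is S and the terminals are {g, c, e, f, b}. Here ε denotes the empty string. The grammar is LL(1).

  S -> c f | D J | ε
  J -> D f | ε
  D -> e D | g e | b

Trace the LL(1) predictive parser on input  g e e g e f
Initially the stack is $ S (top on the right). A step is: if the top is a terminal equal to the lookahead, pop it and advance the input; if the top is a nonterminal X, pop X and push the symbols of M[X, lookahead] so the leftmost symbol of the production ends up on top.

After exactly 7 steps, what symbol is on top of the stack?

step 1: stack=$ S  input=g e e g e f $  — expand S -> D J
step 2: stack=$ J D  input=g e e g e f $  — expand D -> g e
step 3: stack=$ J e g  input=g e e g e f $  — match g
step 4: stack=$ J e  input=e e g e f $  — match e
step 5: stack=$ J  input=e g e f $  — expand J -> D f
step 6: stack=$ f D  input=e g e f $  — expand D -> e D
step 7: stack=$ f D e  input=e g e f $  — match e
Stack after step 7: $ f D (top = D).

D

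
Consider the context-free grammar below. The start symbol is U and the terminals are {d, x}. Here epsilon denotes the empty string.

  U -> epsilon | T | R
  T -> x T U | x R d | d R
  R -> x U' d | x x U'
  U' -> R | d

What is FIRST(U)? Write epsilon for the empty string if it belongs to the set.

{epsilon, d, x}

FIRST(T) = {d, x}
FIRST(R) = {x}
FIRST(U) = {epsilon, d, x}  (via T, R)
FIRST(U') = {d, x}  (via R)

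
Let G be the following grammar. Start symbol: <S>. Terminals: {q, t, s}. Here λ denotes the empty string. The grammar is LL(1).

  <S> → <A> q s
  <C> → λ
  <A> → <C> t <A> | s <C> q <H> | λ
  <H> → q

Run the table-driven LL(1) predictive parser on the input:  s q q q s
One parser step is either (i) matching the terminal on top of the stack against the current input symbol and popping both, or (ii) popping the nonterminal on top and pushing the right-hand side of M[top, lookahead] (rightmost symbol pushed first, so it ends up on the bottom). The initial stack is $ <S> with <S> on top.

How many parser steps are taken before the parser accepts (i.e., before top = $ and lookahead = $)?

step 1: stack=$ <S>  input=s q q q s $  — expand <S> → <A> q s
step 2: stack=$ s q <A>  input=s q q q s $  — expand <A> → s <C> q <H>
step 3: stack=$ s q <H> q <C> s  input=s q q q s $  — match s
step 4: stack=$ s q <H> q <C>  input=q q q s $  — expand <C> → λ
step 5: stack=$ s q <H> q  input=q q q s $  — match q
step 6: stack=$ s q <H>  input=q q s $  — expand <H> → q
step 7: stack=$ s q q  input=q q s $  — match q
step 8: stack=$ s q  input=q s $  — match q
step 9: stack=$ s  input=s $  — match s
Accept reached after 9 steps.

9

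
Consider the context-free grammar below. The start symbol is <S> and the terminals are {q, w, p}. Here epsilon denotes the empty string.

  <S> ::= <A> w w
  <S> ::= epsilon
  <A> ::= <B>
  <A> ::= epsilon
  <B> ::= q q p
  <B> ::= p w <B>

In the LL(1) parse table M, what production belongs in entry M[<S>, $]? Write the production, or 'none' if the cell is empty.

FIRST(<B>) = {p, q}
FIRST(<A>) = {epsilon, p, q}  (via <B>)
FIRST(<S>) = {epsilon, p, q, w}  (via <A> w w)
FOLLOW(<S>) includes $ since <S> is the start symbol.
FOLLOW(<S>): <S> appears on no right-hand side. Thus FOLLOW(<S>) = {$}.
For <S> ::= <A> w w: FIRST(<A> w w) = {p, q, w}, so it goes in M[<S>, t] for t ∈ {p, q, w}.
For <S> ::= epsilon: FIRST(epsilon) = {epsilon}, so it goes in M[<S>, t] for t ∈ {}; since epsilon ∈ FIRST, also for every t ∈ FOLLOW(<S>) = {$}.

<S> ::= epsilon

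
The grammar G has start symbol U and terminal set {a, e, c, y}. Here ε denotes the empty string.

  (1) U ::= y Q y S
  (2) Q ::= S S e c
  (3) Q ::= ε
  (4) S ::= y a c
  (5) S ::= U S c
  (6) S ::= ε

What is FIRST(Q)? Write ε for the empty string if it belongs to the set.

FIRST(U) = {y}
FIRST(S) = {ε, y}  (via U S c)
FIRST(Q) = {ε, e, y}  (via S S e c)

{ε, e, y}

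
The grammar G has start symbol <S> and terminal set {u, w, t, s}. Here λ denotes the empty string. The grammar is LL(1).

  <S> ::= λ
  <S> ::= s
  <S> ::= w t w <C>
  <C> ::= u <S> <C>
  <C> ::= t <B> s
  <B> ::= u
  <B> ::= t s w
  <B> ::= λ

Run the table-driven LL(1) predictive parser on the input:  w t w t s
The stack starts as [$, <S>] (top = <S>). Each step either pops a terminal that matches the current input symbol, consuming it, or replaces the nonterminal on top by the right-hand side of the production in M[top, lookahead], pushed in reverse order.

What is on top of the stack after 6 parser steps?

step 1: stack=$ <S>  input=w t w t s $  — expand <S> ::= w t w <C>
step 2: stack=$ <C> w t w  input=w t w t s $  — match w
step 3: stack=$ <C> w t  input=t w t s $  — match t
step 4: stack=$ <C> w  input=w t s $  — match w
step 5: stack=$ <C>  input=t s $  — expand <C> ::= t <B> s
step 6: stack=$ s <B> t  input=t s $  — match t
Stack after step 6: $ s <B> (top = <B>).

<B>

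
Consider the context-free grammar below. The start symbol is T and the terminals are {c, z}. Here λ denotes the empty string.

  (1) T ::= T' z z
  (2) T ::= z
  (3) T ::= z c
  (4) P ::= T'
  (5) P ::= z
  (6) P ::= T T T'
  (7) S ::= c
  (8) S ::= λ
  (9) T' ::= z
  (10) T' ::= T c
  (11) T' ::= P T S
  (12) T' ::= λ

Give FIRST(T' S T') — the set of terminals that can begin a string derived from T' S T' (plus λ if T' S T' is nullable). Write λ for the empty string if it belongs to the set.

FIRST(S): from S::=c we get {c}; from S::=λ we get {λ}. So FIRST(S) = {λ, c}.
FIRST(T): from T::=T' z z we get {z}; from T::=z we get {z}; from T::=z c we get {z}. So FIRST(T) = {z}.
FIRST(P): from P::=T' we get {λ, z}; from P::=z we get {z}; from P::=T T T' we get {z}. So FIRST(P) = {λ, z}.
FIRST(T'): from T'::=z we get {z}; from T'::=T c we get {z}; from T'::=P T S we get {z}; from T'::=λ we get {λ}. So FIRST(T') = {λ, z}.
FIRST(T' S T'): take FIRST of each symbol in turn, carrying on past any symbol whose FIRST contains λ; result {λ, c, z}.

{λ, c, z}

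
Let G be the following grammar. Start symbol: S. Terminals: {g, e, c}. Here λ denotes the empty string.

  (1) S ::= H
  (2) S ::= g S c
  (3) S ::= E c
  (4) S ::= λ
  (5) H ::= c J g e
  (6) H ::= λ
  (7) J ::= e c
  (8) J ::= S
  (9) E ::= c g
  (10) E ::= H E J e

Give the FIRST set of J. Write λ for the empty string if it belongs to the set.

{λ, c, e, g}

FIRST(H) = {λ, c}
FIRST(E) = {c}  (via H E J e)
FIRST(S) = {λ, c, g}  (via H, E c)
FIRST(J) = {λ, c, e, g}  (via S)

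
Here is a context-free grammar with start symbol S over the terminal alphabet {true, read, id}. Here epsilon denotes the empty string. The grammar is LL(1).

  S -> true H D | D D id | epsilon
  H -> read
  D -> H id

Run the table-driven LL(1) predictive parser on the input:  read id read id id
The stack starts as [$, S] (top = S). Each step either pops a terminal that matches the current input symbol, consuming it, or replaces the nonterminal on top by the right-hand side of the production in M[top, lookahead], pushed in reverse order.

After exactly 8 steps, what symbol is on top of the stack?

id

     Stack           Input                 Action
  1  $ S             read id read id id $  expand S -> D D id
  2  $ id D D        read id read id id $  expand D -> H id
  3  $ id D id H     read id read id id $  expand H -> read
  4  $ id D id read  read id read id id $  match read
  5  $ id D id       id read id id $       match id
  6  $ id D          read id id $          expand D -> H id
  7  $ id id H       read id id $          expand H -> read
  8  $ id id read    read id id $          match read
Stack after step 8: $ id id (top = id).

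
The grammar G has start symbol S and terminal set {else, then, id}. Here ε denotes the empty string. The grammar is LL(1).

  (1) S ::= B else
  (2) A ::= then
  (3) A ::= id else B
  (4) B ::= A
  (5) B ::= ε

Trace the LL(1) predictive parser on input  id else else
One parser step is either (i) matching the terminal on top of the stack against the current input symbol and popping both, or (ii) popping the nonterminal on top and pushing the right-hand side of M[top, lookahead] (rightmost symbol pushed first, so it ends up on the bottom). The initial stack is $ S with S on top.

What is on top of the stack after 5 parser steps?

B

step 1: stack=$ S  input=id else else $  — expand S ::= B else
step 2: stack=$ else B  input=id else else $  — expand B ::= A
step 3: stack=$ else A  input=id else else $  — expand A ::= id else B
step 4: stack=$ else B else id  input=id else else $  — match id
step 5: stack=$ else B else  input=else else $  — match else
Stack after step 5: $ else B (top = B).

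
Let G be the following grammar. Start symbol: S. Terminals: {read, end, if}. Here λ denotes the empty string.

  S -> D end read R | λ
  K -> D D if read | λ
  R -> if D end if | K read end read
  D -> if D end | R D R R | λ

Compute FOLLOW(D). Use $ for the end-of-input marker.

{end, if, read}

FIRST(S) = {λ, end, if, read}  (via D end read R)
FIRST(K) = {λ, if, read}  (via D D if read)
FIRST(R) = {if, read}  (via K read end read)
FIRST(D) = {λ, if, read}  (via R D R R)
FOLLOW(S) includes $ since S is the start symbol.
FOLLOW(S): S appears on no right-hand side. Thus FOLLOW(S) = {$}.
FOLLOW(K): in R->K read end read, K is followed by read end read with FIRST {read}. Thus FOLLOW(K) = {read}.
FOLLOW(D): in S->D end read R, D is followed by end read R with FIRST {end}; in K->D D if read (occurrence 1), D is followed by D if read with FIRST {if, read}; in K->D D if read (occurrence 2), D is followed by if read with FIRST {if}; in R->if D end if, D is followed by end if with FIRST {end}; in D->if D end, D is followed by end with FIRST {end}; in D->R D R R, D is followed by R R with FIRST {if, read}. Thus FOLLOW(D) = {end, if, read}.
FOLLOW(R): in S->D end read R, the suffix after R is empty, so FOLLOW(R) ⊇ FOLLOW(S) = {$}; in D->R D R R (occurrence 1), R is followed by D R R with FIRST {if, read}; in D->R D R R (occurrence 2), R is followed by R with FIRST {if, read}; in D->R D R R (occurrence 3), the suffix after R is empty, so FOLLOW(R) ⊇ FOLLOW(D) = {end, if, read}. Thus FOLLOW(R) = {$, end, if, read}.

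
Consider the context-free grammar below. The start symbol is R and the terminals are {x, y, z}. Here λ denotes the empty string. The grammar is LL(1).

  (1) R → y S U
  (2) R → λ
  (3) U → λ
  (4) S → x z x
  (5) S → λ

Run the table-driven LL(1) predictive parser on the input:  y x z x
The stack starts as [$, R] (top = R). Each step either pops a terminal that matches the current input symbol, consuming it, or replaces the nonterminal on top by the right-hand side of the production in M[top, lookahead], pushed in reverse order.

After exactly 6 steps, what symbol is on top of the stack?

U

step 1: stack=$ R  input=y x z x $  — expand R → y S U
step 2: stack=$ U S y  input=y x z x $  — match y
step 3: stack=$ U S  input=x z x $  — expand S → x z x
step 4: stack=$ U x z x  input=x z x $  — match x
step 5: stack=$ U x z  input=z x $  — match z
step 6: stack=$ U x  input=x $  — match x
Stack after step 6: $ U (top = U).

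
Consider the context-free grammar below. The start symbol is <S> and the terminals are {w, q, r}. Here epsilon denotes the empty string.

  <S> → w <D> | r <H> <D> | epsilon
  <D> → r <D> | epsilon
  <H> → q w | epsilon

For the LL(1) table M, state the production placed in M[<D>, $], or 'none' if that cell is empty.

<D> → epsilon

FIRST(<S>): from <S>→w <D> we get {w}; from <S>→r <H> <D> we get {r}; from <S>→epsilon we get {epsilon}. So FIRST(<S>) = {epsilon, r, w}.
FIRST(<D>): from <D>→r <D> we get {r}; from <D>→epsilon we get {epsilon}. So FIRST(<D>) = {epsilon, r}.
FIRST(<H>): from <H>→q w we get {q}; from <H>→epsilon we get {epsilon}. So FIRST(<H>) = {epsilon, q}.
FOLLOW(<S>) includes $ since <S> is the start symbol.
FOLLOW(<S>): <S> appears on no right-hand side. Thus FOLLOW(<S>) = {$}.
FOLLOW(<D>): in <S>→w <D>, the suffix after <D> is empty, so FOLLOW(<D>) ⊇ FOLLOW(<S>) = {$}; in <S>→r <H> <D>, the suffix after <D> is empty, so FOLLOW(<D>) ⊇ FOLLOW(<S>) = {$}; in <D>→r <D>, the suffix after <D> is empty (adds nothing new). Thus FOLLOW(<D>) = {$}.
For <D> → r <D>: FIRST(r <D>) = {r}, so it goes in M[<D>, t] for t ∈ {r}.
For <D> → epsilon: FIRST(epsilon) = {epsilon}, so it goes in M[<D>, t] for t ∈ {}; since epsilon ∈ FIRST, also for every t ∈ FOLLOW(<D>) = {$}.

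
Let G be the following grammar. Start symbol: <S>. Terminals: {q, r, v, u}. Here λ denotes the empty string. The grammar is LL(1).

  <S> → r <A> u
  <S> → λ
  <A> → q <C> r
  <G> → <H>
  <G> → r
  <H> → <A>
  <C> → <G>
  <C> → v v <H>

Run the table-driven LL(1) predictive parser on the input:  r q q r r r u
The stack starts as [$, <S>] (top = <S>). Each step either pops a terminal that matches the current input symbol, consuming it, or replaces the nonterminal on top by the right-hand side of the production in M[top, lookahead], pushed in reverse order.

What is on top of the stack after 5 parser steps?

     Stack        Input            Action
  1  $ <S>        r q q r r r u $  expand <S> → r <A> u
  2  $ u <A> r    r q q r r r u $  match r
  3  $ u <A>      q q r r r u $    expand <A> → q <C> r
  4  $ u r <C> q  q q r r r u $    match q
  5  $ u r <C>    q r r r u $      expand <C> → <G>
Stack after step 5: $ u r <G> (top = <G>).

<G>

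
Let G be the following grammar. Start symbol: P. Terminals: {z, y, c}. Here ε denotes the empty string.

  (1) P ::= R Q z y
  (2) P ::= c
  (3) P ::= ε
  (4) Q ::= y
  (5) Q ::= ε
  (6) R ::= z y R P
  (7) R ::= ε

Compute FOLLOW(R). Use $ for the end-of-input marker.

{c, y, z}

FIRST(Q) = {ε, y}
FIRST(R) = {ε, z}
FIRST(P) = {ε, c, y, z}  (via R Q z y)
FOLLOW(P) includes $ since P is the start symbol.
FOLLOW(Q): in P::=R Q z y, Q is followed by z y with FIRST {z}. Thus FOLLOW(Q) = {z}.
FOLLOW(R): in P::=R Q z y, R is followed by Q z y with FIRST {y, z}; in R::=z y R P, R is followed by P with FIRST {ε, c, y, z}; in R::=z y R P, the suffix after R is nullable (adds nothing new). Thus FOLLOW(R) = {c, y, z}.
FOLLOW(P): in R::=z y R P, the suffix after P is empty, so FOLLOW(P) ⊇ FOLLOW(R) = {c, y, z}. Thus FOLLOW(P) = {$, c, y, z}.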